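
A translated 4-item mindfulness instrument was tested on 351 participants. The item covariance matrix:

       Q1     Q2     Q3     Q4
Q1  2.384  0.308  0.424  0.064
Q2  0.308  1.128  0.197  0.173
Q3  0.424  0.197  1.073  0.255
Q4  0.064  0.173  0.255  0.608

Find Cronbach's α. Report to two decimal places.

Σσᵢ² = 2.384 + 1.128 + 1.073 + 0.608 = 5.193
Sum of off-diagonal covariances = 1.421
σ²_T = 5.193 + 2 × 1.421 = 8.035
α = (k/(k−1))·(1 − Σσᵢ²/σ²_T) = (4/3)·(1 − 5.193/8.035) = 0.47

α = 0.47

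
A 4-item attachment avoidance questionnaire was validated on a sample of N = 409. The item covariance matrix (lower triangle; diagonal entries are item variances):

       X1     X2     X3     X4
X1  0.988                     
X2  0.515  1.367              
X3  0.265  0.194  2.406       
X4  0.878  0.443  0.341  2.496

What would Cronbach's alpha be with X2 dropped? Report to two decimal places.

Remaining items: X1, X3, X4 (k = 3).
sum of item variances = 0.988 + 2.406 + 2.496 = 5.890
σ²_T = 5.890 + 2 × 1.484 = 8.858
α (item deleted) = (3/2)·(1 − 5.890/8.858) = 0.50

α = 0.50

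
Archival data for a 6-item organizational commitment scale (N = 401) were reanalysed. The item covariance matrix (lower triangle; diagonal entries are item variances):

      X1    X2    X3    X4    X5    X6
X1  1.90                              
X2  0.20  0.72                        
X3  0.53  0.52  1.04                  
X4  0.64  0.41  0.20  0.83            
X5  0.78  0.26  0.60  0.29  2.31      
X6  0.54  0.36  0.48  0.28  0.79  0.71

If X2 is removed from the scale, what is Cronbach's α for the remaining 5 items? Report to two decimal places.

Cronbach's α = 0.75

Remaining items: X1, X3, X4, X5, X6 (k = 5).
Σσᵢ² = 1.90 + 1.04 + 0.83 + 2.31 + 0.71 = 6.79
σ²_total = 6.79 + 2 × 5.13 = 17.05
α (item deleted) = (5/4)·(1 − 6.79/17.05) = 0.75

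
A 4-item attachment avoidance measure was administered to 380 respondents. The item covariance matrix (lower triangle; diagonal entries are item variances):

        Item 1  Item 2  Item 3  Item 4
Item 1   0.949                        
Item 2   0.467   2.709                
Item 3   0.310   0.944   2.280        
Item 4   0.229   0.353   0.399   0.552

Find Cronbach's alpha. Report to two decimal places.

Σσ²ᵢ = 0.949 + 2.709 + 2.280 + 0.552 = 6.490
Σ_{i<j} σ_ij = 2.702
total variance = 6.490 + 2 × 2.702 = 11.894
α = (k/(k−1))·(1 − Σσ²ᵢ/total variance) = (4/3)·(1 − 6.490/11.894) = 0.61

α = 0.61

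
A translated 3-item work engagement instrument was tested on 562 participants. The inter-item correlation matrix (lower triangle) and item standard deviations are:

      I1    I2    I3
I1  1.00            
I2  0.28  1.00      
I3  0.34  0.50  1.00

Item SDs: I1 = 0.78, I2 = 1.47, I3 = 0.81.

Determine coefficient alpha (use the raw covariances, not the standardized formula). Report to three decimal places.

Σσ²ᵢ = 0.78² + 1.47² + 0.81² = 3.4254
Covariances σ_ij = r_ij · s_i · s_j:
  σ(I1,I2) = 0.28 × 0.78 × 1.47 = 0.3210
  σ(I1,I3) = 0.34 × 0.78 × 0.81 = 0.2148
  σ(I2,I3) = 0.50 × 1.47 × 0.81 = 0.5954
σ²_T = Σσ²ᵢ + 2·Σσ_ij = 3.4254 + 2 × 1.1312 = 5.6878
α = (3/2)·(1 − 3.4254/5.6878) = 0.597

coefficient alpha = 0.597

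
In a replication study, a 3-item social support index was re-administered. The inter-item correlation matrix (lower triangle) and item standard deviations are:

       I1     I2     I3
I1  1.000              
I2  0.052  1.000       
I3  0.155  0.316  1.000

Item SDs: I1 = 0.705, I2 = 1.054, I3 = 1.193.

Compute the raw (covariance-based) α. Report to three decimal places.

Σσ²ᵢ = 0.705² + 1.054² + 1.193² = 3.0312
Covariances σ_ij = r_ij · s_i · s_j:
  σ(I1,I2) = 0.052 × 0.705 × 1.054 = 0.0386
  σ(I1,I3) = 0.155 × 0.705 × 1.193 = 0.1304
  σ(I2,I3) = 0.316 × 1.054 × 1.193 = 0.3973
σ²_T = Σσ²ᵢ + 2·Σσ_ij = 3.0312 + 2 × 0.5663 = 4.1638
α = (3/2)·(1 − 3.0312/4.1638) = 0.408

α = 0.408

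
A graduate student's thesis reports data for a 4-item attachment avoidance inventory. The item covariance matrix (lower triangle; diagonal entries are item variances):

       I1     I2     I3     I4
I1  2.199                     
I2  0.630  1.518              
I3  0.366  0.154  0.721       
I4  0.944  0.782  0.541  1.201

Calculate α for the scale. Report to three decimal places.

sum of item variances = 2.199 + 1.518 + 0.721 + 1.201 = 5.639
Σ_{i<j} σ_ij = 3.417
σ²_total = 5.639 + 2 × 3.417 = 12.473
α = (k/(k−1))·(1 − sum of item variances/σ²_total) = (4/3)·(1 − 5.639/12.473) = 0.731

α = 0.731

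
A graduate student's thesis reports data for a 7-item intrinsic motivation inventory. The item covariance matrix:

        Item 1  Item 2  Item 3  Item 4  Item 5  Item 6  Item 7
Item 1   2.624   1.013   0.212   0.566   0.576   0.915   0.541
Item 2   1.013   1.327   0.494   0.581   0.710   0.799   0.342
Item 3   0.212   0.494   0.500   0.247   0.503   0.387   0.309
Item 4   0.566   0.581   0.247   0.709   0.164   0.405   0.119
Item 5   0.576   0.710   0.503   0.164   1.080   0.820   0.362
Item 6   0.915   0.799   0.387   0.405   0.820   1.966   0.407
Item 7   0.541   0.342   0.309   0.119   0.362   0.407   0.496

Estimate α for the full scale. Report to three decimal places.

sum of item variances = 2.624 + 1.327 + 0.500 + 0.709 + 1.080 + 1.966 + 0.496 = 8.702
Sum of off-diagonal covariances = 10.472
σ²_total = 8.702 + 2 × 10.472 = 29.646
α = (k/(k−1))·(1 − sum of item variances/σ²_total) = (7/6)·(1 − 8.702/29.646) = 0.824

α = 0.824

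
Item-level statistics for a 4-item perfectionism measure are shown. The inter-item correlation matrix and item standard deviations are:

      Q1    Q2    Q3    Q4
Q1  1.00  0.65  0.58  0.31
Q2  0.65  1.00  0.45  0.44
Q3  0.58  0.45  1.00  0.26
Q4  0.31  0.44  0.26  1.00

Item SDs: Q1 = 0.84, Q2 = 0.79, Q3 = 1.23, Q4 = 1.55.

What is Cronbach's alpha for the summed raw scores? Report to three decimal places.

Σσ²ᵢ = 0.84² + 0.79² + 1.23² + 1.55² = 5.2451
Covariances σ_ij = r_ij · s_i · s_j:
  σ(Q1,Q2) = 0.65 × 0.84 × 0.79 = 0.4313
  σ(Q1,Q3) = 0.58 × 0.84 × 1.23 = 0.5993
  σ(Q1,Q4) = 0.31 × 0.84 × 1.55 = 0.4036
  σ(Q2,Q3) = 0.45 × 0.79 × 1.23 = 0.4373
  σ(Q2,Q4) = 0.44 × 0.79 × 1.55 = 0.5388
  σ(Q3,Q4) = 0.26 × 1.23 × 1.55 = 0.4957
σ²_T = Σσ²ᵢ + 2·Σσ_ij = 5.2451 + 2 × 2.9060 = 11.0571
α = (4/3)·(1 − 5.2451/11.0571) = 0.701

Cronbach's alpha = 0.701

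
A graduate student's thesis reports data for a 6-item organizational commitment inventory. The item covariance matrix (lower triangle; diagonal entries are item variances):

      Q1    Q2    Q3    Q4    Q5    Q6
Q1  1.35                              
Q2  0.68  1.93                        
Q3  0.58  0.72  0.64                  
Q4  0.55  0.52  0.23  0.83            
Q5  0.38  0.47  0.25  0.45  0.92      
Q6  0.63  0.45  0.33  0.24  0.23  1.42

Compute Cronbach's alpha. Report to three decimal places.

α = 0.785

sum of item variances = 1.35 + 1.93 + 0.64 + 0.83 + 0.92 + 1.42 = 7.09
Sum of the distinct covariances = 6.71
σ²_T = 7.09 + 2 × 6.71 = 20.51
α = (k/(k−1))·(1 − sum of item variances/σ²_T) = (6/5)·(1 − 7.09/20.51) = 0.785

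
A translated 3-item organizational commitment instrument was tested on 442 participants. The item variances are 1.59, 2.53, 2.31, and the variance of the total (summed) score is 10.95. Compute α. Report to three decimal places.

Σσ²ᵢ = 1.59 + 2.53 + 2.31 = 6.43
α = (k/(k−1))·(1 − Σσ²ᵢ/Var(T)) = (3/2)·(1 − 6.43/10.95) = 0.619

α = 0.619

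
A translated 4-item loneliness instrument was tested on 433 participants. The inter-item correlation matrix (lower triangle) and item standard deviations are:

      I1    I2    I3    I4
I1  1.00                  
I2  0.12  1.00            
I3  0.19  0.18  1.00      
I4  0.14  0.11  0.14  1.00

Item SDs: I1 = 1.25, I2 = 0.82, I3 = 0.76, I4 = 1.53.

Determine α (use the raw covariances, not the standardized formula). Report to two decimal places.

Σσ²ᵢ = 1.25² + 0.82² + 0.76² + 1.53² = 5.1534
Covariances σ_ij = r_ij · s_i · s_j:
  σ(I1,I2) = 0.12 × 1.25 × 0.82 = 0.1230
  σ(I1,I3) = 0.19 × 1.25 × 0.76 = 0.1805
  σ(I1,I4) = 0.14 × 1.25 × 1.53 = 0.2678
  σ(I2,I3) = 0.18 × 0.82 × 0.76 = 0.1122
  σ(I2,I4) = 0.11 × 0.82 × 1.53 = 0.1380
  σ(I3,I4) = 0.14 × 0.76 × 1.53 = 0.1628
σ²_T = Σσ²ᵢ + 2·Σσ_ij = 5.1534 + 2 × 0.9843 = 7.1220
α = (4/3)·(1 − 5.1534/7.1220) = 0.37

α = 0.37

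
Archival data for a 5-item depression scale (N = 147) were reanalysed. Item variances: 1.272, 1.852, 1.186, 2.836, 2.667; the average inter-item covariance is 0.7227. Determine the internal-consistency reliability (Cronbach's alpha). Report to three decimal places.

Σσ²ᵢ = 1.272 + 1.852 + 1.186 + 2.836 + 2.667 = 9.813
Sum of the 10 distinct covariances = 10 × 0.7227 = 7.2270
σ²_T = Σσ²ᵢ + 2·Σcov = 9.813 + 2 × 7.2270 = 24.2670
α = (5/4)·(1 − 9.813/24.2670) = 0.745

α = 0.745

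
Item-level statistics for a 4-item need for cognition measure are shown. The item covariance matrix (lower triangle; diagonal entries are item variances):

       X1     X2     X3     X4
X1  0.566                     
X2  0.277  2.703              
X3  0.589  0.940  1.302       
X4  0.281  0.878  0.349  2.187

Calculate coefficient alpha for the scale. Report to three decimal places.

sum of item variances = 0.566 + 2.703 + 1.302 + 2.187 = 6.758
Sum of the distinct covariances = 3.314
Var(T) = 6.758 + 2 × 3.314 = 13.386
α = (k/(k−1))·(1 − sum of item variances/Var(T)) = (4/3)·(1 − 6.758/13.386) = 0.660

α = 0.660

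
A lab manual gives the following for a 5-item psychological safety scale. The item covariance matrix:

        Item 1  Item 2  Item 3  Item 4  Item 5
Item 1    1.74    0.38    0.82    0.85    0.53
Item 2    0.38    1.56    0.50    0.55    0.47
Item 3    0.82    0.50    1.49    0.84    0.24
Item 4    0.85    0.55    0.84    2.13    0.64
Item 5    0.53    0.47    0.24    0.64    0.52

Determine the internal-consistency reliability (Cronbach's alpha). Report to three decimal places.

α = 0.763

Σσ²ᵢ = 1.74 + 1.56 + 1.49 + 2.13 + 0.52 = 7.44
Σ_{i<j} σ_ij = 5.82
total variance = 7.44 + 2 × 5.82 = 19.08
α = (k/(k−1))·(1 − Σσ²ᵢ/total variance) = (5/4)·(1 − 7.44/19.08) = 0.763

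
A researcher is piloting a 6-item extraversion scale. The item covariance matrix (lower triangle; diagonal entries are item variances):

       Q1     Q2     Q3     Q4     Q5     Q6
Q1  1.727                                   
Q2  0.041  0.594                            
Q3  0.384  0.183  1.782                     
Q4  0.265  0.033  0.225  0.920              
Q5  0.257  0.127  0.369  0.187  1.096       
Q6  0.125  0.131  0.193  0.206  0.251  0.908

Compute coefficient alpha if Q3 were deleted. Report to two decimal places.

coefficient alpha = 0.48

Remaining items: Q1, Q2, Q4, Q5, Q6 (k = 5).
sum of item variances = 1.727 + 0.594 + 0.920 + 1.096 + 0.908 = 5.245
σ²_total = 5.245 + 2 × 1.623 = 8.491
α (item deleted) = (5/4)·(1 − 5.245/8.491) = 0.48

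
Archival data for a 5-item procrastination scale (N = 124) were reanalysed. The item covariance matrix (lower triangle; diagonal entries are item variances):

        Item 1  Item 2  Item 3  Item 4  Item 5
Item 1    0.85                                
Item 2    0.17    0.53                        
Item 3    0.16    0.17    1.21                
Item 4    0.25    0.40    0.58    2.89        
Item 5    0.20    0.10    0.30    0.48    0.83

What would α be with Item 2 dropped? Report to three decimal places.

α = 0.540

Remaining items: Item 1, Item 3, Item 4, Item 5 (k = 4).
Σσᵢ² = 0.85 + 1.21 + 2.89 + 0.83 = 5.78
σ²_T = 5.78 + 2 × 1.97 = 9.72
α (item deleted) = (4/3)·(1 − 5.78/9.72) = 0.540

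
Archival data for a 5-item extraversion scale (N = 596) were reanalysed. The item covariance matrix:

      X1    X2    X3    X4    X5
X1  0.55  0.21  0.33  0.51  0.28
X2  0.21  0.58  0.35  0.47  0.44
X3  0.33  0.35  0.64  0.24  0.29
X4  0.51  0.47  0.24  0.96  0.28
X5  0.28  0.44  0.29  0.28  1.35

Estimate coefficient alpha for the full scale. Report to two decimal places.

α = 0.78

Σσ²ᵢ = 0.55 + 0.58 + 0.64 + 0.96 + 1.35 = 4.08
Sum of off-diagonal covariances = 3.40
total variance = 4.08 + 2 × 3.40 = 10.88
α = (k/(k−1))·(1 − Σσ²ᵢ/total variance) = (5/4)·(1 − 4.08/10.88) = 0.78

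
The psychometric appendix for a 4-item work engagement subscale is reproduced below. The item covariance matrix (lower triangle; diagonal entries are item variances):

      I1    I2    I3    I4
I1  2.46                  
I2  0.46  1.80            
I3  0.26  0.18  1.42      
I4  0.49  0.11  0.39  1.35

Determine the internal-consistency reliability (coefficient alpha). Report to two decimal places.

coefficient alpha = 0.47

Σσ²ᵢ = 2.46 + 1.80 + 1.42 + 1.35 = 7.03
Sum of the distinct covariances = 1.89
σ²_T = 7.03 + 2 × 1.89 = 10.81
α = (k/(k−1))·(1 − Σσ²ᵢ/σ²_T) = (4/3)·(1 − 7.03/10.81) = 0.47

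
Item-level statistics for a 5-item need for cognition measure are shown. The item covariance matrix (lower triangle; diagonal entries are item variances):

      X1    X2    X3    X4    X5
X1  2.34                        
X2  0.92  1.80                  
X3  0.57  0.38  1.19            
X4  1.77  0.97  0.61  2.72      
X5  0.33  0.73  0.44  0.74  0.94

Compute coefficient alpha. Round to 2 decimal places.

α = 0.78

sum of item variances = 2.34 + 1.80 + 1.19 + 2.72 + 0.94 = 8.99
Sum of off-diagonal covariances = 7.46
σ²_T = 8.99 + 2 × 7.46 = 23.91
α = (k/(k−1))·(1 − sum of item variances/σ²_T) = (5/4)·(1 − 8.99/23.91) = 0.78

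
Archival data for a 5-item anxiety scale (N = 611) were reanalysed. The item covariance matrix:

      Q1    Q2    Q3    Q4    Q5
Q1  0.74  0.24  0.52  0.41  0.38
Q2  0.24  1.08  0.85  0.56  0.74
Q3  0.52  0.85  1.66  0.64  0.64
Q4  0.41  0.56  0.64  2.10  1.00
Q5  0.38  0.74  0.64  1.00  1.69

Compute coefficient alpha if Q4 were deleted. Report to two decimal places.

coefficient alpha = 0.75

Remaining items: Q1, Q2, Q3, Q5 (k = 4).
Σσ²ᵢ = 0.74 + 1.08 + 1.66 + 1.69 = 5.17
total variance = 5.17 + 2 × 3.37 = 11.91
α (item deleted) = (4/3)·(1 − 5.17/11.91) = 0.75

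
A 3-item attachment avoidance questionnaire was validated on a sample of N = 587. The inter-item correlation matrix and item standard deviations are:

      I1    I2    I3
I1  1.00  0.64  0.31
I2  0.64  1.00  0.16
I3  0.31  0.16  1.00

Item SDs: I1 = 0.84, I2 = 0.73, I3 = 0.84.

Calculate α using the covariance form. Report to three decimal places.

α = 0.633

Σσ²ᵢ = 0.84² + 0.73² + 0.84² = 1.9441
Covariances σ_ij = r_ij · s_i · s_j:
  σ(I1,I2) = 0.64 × 0.84 × 0.73 = 0.3924
  σ(I1,I3) = 0.31 × 0.84 × 0.84 = 0.2187
  σ(I2,I3) = 0.16 × 0.73 × 0.84 = 0.0981
σ²_T = Σσ²ᵢ + 2·Σσ_ij = 1.9441 + 2 × 0.7092 = 3.3625
α = (3/2)·(1 − 1.9441/3.3625) = 0.633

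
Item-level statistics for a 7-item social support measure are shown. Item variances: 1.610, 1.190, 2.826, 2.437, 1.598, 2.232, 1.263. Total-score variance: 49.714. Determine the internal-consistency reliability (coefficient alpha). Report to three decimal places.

ΣVar(i) = 1.610 + 1.190 + 2.826 + 2.437 + 1.598 + 2.232 + 1.263 = 13.156
α = (k/(k−1))·(1 − ΣVar(i)/σ²_total) = (7/6)·(1 − 13.156/49.714) = 0.858

α = 0.858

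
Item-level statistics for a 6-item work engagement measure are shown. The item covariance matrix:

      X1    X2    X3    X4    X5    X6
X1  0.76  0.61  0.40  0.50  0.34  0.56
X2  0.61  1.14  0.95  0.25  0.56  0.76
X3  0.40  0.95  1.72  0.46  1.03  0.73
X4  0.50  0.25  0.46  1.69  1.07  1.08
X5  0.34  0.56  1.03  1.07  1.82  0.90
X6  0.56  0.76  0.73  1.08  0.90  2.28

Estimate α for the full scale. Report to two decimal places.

α = 0.82

Σσ²ᵢ = 0.76 + 1.14 + 1.72 + 1.69 + 1.82 + 2.28 = 9.41
Sum of the distinct covariances = 10.20
σ²_total = 9.41 + 2 × 10.20 = 29.81
α = (k/(k−1))·(1 − Σσ²ᵢ/σ²_total) = (6/5)·(1 − 9.41/29.81) = 0.82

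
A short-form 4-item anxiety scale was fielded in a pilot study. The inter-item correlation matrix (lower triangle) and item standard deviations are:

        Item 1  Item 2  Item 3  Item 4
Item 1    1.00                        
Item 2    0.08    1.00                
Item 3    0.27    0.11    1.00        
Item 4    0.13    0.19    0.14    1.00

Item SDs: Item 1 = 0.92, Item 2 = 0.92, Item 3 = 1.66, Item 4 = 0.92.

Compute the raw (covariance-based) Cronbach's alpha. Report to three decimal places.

Σσ²ᵢ = 0.92² + 0.92² + 1.66² + 0.92² = 5.2948
Covariances σ_ij = r_ij · s_i · s_j:
  σ(Item 1,Item 2) = 0.08 × 0.92 × 0.92 = 0.0677
  σ(Item 1,Item 3) = 0.27 × 0.92 × 1.66 = 0.4123
  σ(Item 1,Item 4) = 0.13 × 0.92 × 0.92 = 0.1100
  σ(Item 2,Item 3) = 0.11 × 0.92 × 1.66 = 0.1680
  σ(Item 2,Item 4) = 0.19 × 0.92 × 0.92 = 0.1608
  σ(Item 3,Item 4) = 0.14 × 1.66 × 0.92 = 0.2138
σ²_T = Σσ²ᵢ + 2·Σσ_ij = 5.2948 + 2 × 1.1326 = 7.5600
α = (4/3)·(1 − 5.2948/7.5600) = 0.400

Cronbach's alpha = 0.400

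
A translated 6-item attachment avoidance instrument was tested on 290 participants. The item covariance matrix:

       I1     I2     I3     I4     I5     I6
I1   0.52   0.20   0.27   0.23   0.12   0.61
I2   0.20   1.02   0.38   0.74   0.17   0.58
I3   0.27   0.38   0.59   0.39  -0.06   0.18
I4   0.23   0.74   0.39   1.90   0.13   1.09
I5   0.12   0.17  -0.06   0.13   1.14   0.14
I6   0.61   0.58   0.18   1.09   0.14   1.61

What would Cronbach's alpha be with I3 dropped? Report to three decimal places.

Remaining items: I1, I2, I4, I5, I6 (k = 5).
Σσᵢ² = 0.52 + 1.02 + 1.90 + 1.14 + 1.61 = 6.19
σ²_total = 6.19 + 2 × 4.01 = 14.21
α (item deleted) = (5/4)·(1 − 6.19/14.21) = 0.705

Cronbach's alpha = 0.705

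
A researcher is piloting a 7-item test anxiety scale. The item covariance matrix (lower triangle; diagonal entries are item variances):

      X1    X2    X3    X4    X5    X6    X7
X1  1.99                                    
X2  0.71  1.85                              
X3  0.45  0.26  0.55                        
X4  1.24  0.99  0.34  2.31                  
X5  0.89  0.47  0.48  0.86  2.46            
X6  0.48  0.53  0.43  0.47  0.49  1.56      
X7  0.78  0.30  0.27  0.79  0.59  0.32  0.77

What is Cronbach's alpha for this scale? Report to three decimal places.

Σσᵢ² = 1.99 + 1.85 + 0.55 + 2.31 + 2.46 + 1.56 + 0.77 = 11.49
Σ_{i<j} σ_ij = 12.14
total variance = 11.49 + 2 × 12.14 = 35.77
α = (k/(k−1))·(1 − Σσᵢ²/total variance) = (7/6)·(1 − 11.49/35.77) = 0.792

α = 0.792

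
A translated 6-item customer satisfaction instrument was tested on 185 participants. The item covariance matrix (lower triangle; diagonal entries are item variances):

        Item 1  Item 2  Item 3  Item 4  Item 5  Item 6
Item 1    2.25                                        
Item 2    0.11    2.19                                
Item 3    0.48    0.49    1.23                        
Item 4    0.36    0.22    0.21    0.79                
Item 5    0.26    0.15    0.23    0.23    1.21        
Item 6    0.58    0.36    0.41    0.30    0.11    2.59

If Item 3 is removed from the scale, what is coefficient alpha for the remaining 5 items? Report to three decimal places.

coefficient alpha = 0.466

Remaining items: Item 1, Item 2, Item 4, Item 5, Item 6 (k = 5).
sum of item variances = 2.25 + 2.19 + 0.79 + 1.21 + 2.59 = 9.03
σ²_total = 9.03 + 2 × 2.68 = 14.39
α (item deleted) = (5/4)·(1 − 9.03/14.39) = 0.466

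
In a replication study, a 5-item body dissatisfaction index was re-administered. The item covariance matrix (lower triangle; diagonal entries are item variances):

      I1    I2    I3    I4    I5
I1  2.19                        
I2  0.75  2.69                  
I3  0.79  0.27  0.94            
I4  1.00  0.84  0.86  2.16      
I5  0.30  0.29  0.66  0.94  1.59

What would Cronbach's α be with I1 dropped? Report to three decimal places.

Remaining items: I2, I3, I4, I5 (k = 4).
sum of item variances = 2.69 + 0.94 + 2.16 + 1.59 = 7.38
total variance = 7.38 + 2 × 3.86 = 15.10
α (item deleted) = (4/3)·(1 − 7.38/15.10) = 0.682

α = 0.682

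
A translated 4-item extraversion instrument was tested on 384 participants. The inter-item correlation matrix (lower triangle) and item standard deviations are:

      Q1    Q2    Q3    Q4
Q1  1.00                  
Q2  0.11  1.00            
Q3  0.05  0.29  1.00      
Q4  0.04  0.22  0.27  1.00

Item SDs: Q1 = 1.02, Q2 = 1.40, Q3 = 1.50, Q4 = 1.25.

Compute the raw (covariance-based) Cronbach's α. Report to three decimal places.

Σσ²ᵢ = 1.02² + 1.40² + 1.50² + 1.25² = 6.8129
Covariances σ_ij = r_ij · s_i · s_j:
  σ(Q1,Q2) = 0.11 × 1.02 × 1.40 = 0.1571
  σ(Q1,Q3) = 0.05 × 1.02 × 1.50 = 0.0765
  σ(Q1,Q4) = 0.04 × 1.02 × 1.25 = 0.0510
  σ(Q2,Q3) = 0.29 × 1.40 × 1.50 = 0.6090
  σ(Q2,Q4) = 0.22 × 1.40 × 1.25 = 0.3850
  σ(Q3,Q4) = 0.27 × 1.50 × 1.25 = 0.5063
σ²_T = Σσ²ᵢ + 2·Σσ_ij = 6.8129 + 2 × 1.7849 = 10.3827
α = (4/3)·(1 − 6.8129/10.3827) = 0.458

α = 0.458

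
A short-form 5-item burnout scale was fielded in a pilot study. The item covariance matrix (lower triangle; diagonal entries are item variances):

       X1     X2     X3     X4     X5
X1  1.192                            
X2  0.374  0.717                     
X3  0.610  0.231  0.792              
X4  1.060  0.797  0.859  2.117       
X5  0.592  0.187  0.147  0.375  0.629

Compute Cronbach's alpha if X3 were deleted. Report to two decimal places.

Cronbach's alpha = 0.79

Remaining items: X1, X2, X4, X5 (k = 4).
sum of item variances = 1.192 + 0.717 + 2.117 + 0.629 = 4.655
σ²_T = 4.655 + 2 × 3.385 = 11.425
α (item deleted) = (4/3)·(1 − 4.655/11.425) = 0.79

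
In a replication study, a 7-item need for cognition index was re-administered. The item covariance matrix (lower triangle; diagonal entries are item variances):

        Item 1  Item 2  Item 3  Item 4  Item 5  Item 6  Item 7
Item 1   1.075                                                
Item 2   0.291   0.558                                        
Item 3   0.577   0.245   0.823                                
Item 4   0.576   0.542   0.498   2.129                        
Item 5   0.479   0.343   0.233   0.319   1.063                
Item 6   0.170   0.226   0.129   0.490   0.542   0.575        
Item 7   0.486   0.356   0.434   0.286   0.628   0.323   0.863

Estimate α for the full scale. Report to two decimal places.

α = 0.81

ΣVar(i) = 1.075 + 0.558 + 0.823 + 2.129 + 1.063 + 0.575 + 0.863 = 7.086
Sum of off-diagonal covariances = 8.173
σ²_total = 7.086 + 2 × 8.173 = 23.432
α = (k/(k−1))·(1 − ΣVar(i)/σ²_total) = (7/6)·(1 − 7.086/23.432) = 0.81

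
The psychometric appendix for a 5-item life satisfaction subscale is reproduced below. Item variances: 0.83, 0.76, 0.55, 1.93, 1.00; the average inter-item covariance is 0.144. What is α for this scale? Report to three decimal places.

Σσᵢ² = 0.83 + 0.76 + 0.55 + 1.93 + 1.00 = 5.07
Sum of the 10 distinct covariances = 10 × 0.144 = 1.440
total variance = Σσᵢ² + 2·Σcov = 5.07 + 2 × 1.440 = 7.950
α = (5/4)·(1 − 5.07/7.950) = 0.453

α = 0.453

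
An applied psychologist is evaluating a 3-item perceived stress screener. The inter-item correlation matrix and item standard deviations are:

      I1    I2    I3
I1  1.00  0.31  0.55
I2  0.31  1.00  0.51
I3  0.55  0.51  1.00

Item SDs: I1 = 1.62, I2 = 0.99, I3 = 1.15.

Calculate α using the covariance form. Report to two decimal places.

Σσ²ᵢ = 1.62² + 0.99² + 1.15² = 4.9270
Covariances σ_ij = r_ij · s_i · s_j:
  σ(I1,I2) = 0.31 × 1.62 × 0.99 = 0.4972
  σ(I1,I3) = 0.55 × 1.62 × 1.15 = 1.0247
  σ(I2,I3) = 0.51 × 0.99 × 1.15 = 0.5806
σ²_T = Σσ²ᵢ + 2·Σσ_ij = 4.9270 + 2 × 2.1025 = 9.1320
α = (3/2)·(1 − 4.9270/9.1320) = 0.69

α = 0.69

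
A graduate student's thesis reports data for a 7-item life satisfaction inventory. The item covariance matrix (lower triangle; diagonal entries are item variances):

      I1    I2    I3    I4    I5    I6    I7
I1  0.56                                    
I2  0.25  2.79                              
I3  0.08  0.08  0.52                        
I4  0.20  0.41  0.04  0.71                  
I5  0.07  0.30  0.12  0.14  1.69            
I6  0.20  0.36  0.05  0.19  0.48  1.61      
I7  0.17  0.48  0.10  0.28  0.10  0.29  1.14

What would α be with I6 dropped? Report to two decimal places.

Remaining items: I1, I2, I3, I4, I5, I7 (k = 6).
sum of item variances = 0.56 + 2.79 + 0.52 + 0.71 + 1.69 + 1.14 = 7.41
Var(T) = 7.41 + 2 × 2.82 = 13.05
α (item deleted) = (6/5)·(1 − 7.41/13.05) = 0.52

α = 0.52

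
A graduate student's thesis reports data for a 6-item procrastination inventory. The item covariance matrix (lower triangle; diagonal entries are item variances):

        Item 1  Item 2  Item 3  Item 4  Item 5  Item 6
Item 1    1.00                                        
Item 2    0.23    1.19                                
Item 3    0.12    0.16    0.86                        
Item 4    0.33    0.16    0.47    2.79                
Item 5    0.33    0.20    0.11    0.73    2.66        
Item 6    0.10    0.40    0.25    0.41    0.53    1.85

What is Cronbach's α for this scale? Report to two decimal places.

α = 0.56

sum of item variances = 1.00 + 1.19 + 0.86 + 2.79 + 2.66 + 1.85 = 10.35
Sum of off-diagonal covariances = 4.53
total variance = 10.35 + 2 × 4.53 = 19.41
α = (k/(k−1))·(1 − sum of item variances/total variance) = (6/5)·(1 − 10.35/19.41) = 0.56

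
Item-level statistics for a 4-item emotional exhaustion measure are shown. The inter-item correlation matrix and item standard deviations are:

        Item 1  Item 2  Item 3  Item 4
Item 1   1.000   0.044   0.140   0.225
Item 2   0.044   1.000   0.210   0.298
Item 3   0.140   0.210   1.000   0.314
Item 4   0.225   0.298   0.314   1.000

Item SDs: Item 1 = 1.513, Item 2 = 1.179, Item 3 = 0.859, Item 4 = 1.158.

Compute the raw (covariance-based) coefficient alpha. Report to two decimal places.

coefficient alpha = 0.47

Σσ²ᵢ = 1.513² + 1.179² + 0.859² + 1.158² = 5.7581
Covariances σ_ij = r_ij · s_i · s_j:
  σ(Item 1,Item 2) = 0.044 × 1.513 × 1.179 = 0.0785
  σ(Item 1,Item 3) = 0.140 × 1.513 × 0.859 = 0.1820
  σ(Item 1,Item 4) = 0.225 × 1.513 × 1.158 = 0.3942
  σ(Item 2,Item 3) = 0.210 × 1.179 × 0.859 = 0.2127
  σ(Item 2,Item 4) = 0.298 × 1.179 × 1.158 = 0.4069
  σ(Item 3,Item 4) = 0.314 × 0.859 × 1.158 = 0.3123
σ²_T = Σσ²ᵢ + 2·Σσ_ij = 5.7581 + 2 × 1.5866 = 8.9313
α = (4/3)·(1 − 5.7581/8.9313) = 0.47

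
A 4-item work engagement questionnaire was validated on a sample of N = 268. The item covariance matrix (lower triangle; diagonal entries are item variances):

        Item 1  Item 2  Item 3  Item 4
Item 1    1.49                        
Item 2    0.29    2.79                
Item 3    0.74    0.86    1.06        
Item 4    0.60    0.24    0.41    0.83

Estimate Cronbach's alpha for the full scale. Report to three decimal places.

α = 0.673

Σσᵢ² = 1.49 + 2.79 + 1.06 + 0.83 = 6.17
Sum of the distinct covariances = 3.14
total variance = 6.17 + 2 × 3.14 = 12.45
α = (k/(k−1))·(1 − Σσᵢ²/total variance) = (4/3)·(1 − 6.17/12.45) = 0.673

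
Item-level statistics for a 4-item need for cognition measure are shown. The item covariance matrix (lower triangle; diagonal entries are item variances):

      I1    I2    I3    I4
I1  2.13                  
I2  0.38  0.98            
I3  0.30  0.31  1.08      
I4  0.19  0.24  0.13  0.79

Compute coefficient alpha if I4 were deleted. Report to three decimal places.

coefficient alpha = 0.481

Remaining items: I1, I2, I3 (k = 3).
Σσᵢ² = 2.13 + 0.98 + 1.08 = 4.19
σ²_total = 4.19 + 2 × 0.99 = 6.17
α (item deleted) = (3/2)·(1 − 4.19/6.17) = 0.481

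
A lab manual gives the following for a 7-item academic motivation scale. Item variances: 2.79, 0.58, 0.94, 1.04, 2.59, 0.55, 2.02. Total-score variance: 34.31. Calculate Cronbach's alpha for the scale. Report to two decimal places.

α = 0.81

ΣVar(i) = 2.79 + 0.58 + 0.94 + 1.04 + 2.59 + 0.55 + 2.02 = 10.51
α = (k/(k−1))·(1 − ΣVar(i)/σ²_total) = (7/6)·(1 − 10.51/34.31) = 0.81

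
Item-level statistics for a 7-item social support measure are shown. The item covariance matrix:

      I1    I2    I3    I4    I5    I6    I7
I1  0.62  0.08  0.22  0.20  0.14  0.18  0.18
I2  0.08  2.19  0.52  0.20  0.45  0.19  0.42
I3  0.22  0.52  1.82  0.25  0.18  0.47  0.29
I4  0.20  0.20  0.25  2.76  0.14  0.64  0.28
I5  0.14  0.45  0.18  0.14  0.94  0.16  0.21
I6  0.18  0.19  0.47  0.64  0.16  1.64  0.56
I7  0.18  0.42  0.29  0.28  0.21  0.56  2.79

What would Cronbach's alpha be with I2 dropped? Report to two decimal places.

α = 0.52

Remaining items: I1, I3, I4, I5, I6, I7 (k = 6).
sum of item variances = 0.62 + 1.82 + 2.76 + 0.94 + 1.64 + 2.79 = 10.57
σ²_total = 10.57 + 2 × 4.10 = 18.77
α (item deleted) = (6/5)·(1 − 10.57/18.77) = 0.52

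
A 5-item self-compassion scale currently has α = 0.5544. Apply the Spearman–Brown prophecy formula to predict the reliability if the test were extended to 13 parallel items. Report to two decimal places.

predicted reliability = 0.76

Length factor m = 13/5 = 2.6000
α' = m·α / (1 + (m−1)·α)
   = 13/5 × 0.5544 / (1 + (13/5 − 1) × 0.5544)
   = 1.4414 / 1.8870 = 0.76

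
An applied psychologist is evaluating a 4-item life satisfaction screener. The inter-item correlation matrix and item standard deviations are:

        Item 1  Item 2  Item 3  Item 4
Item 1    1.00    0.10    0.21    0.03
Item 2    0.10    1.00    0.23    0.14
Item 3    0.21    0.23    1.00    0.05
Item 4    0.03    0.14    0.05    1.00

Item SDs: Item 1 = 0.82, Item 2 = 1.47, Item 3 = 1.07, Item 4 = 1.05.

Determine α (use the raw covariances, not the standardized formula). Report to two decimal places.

α = 0.37

Σσ²ᵢ = 0.82² + 1.47² + 1.07² + 1.05² = 5.0807
Covariances σ_ij = r_ij · s_i · s_j:
  σ(Item 1,Item 2) = 0.10 × 0.82 × 1.47 = 0.1205
  σ(Item 1,Item 3) = 0.21 × 0.82 × 1.07 = 0.1843
  σ(Item 1,Item 4) = 0.03 × 0.82 × 1.05 = 0.0258
  σ(Item 2,Item 3) = 0.23 × 1.47 × 1.07 = 0.3618
  σ(Item 2,Item 4) = 0.14 × 1.47 × 1.05 = 0.2161
  σ(Item 3,Item 4) = 0.05 × 1.07 × 1.05 = 0.0562
σ²_T = Σσ²ᵢ + 2·Σσ_ij = 5.0807 + 2 × 0.9647 = 7.0101
α = (4/3)·(1 − 5.0807/7.0101) = 0.37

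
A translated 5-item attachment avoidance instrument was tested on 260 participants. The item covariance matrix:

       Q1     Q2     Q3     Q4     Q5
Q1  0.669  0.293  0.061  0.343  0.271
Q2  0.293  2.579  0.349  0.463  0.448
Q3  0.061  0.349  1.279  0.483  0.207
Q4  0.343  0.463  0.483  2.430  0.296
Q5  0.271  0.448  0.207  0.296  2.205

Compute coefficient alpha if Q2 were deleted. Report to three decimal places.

coefficient alpha = 0.447

Remaining items: Q1, Q3, Q4, Q5 (k = 4).
Σσ²ᵢ = 0.669 + 1.279 + 2.430 + 2.205 = 6.583
σ²_total = 6.583 + 2 × 1.661 = 9.905
α (item deleted) = (4/3)·(1 − 6.583/9.905) = 0.447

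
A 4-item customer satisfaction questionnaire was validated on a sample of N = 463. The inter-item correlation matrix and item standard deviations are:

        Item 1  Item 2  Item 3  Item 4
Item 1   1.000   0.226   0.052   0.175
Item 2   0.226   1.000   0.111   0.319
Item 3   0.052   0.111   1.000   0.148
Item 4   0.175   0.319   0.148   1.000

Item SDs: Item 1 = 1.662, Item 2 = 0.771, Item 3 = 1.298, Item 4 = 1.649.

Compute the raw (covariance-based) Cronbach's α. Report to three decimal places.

α = 0.409

Σσ²ᵢ = 1.662² + 0.771² + 1.298² + 1.649² = 7.7607
Covariances σ_ij = r_ij · s_i · s_j:
  σ(Item 1,Item 2) = 0.226 × 1.662 × 0.771 = 0.2896
  σ(Item 1,Item 3) = 0.052 × 1.662 × 1.298 = 0.1122
  σ(Item 1,Item 4) = 0.175 × 1.662 × 1.649 = 0.4796
  σ(Item 2,Item 3) = 0.111 × 0.771 × 1.298 = 0.1111
  σ(Item 2,Item 4) = 0.319 × 0.771 × 1.649 = 0.4056
  σ(Item 3,Item 4) = 0.148 × 1.298 × 1.649 = 0.3168
σ²_T = Σσ²ᵢ + 2·Σσ_ij = 7.7607 + 2 × 1.7149 = 11.1905
α = (4/3)·(1 − 7.7607/11.1905) = 0.409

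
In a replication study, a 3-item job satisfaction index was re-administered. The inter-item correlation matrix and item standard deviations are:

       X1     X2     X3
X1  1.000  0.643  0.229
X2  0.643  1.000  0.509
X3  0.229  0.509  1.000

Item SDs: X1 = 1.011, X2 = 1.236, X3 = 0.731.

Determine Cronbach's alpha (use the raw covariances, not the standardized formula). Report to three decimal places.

Cronbach's alpha = 0.722

Σσ²ᵢ = 1.011² + 1.236² + 0.731² = 3.0842
Covariances σ_ij = r_ij · s_i · s_j:
  σ(X1,X2) = 0.643 × 1.011 × 1.236 = 0.8035
  σ(X1,X3) = 0.229 × 1.011 × 0.731 = 0.1692
  σ(X2,X3) = 0.509 × 1.236 × 0.731 = 0.4599
σ²_T = Σσ²ᵢ + 2·Σσ_ij = 3.0842 + 2 × 1.4326 = 5.9494
α = (3/2)·(1 − 3.0842/5.9494) = 0.722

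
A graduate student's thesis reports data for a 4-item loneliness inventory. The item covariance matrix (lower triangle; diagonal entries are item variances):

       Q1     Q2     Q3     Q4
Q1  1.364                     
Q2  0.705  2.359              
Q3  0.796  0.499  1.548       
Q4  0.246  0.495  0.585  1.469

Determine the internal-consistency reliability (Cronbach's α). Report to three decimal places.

Cronbach's α = 0.662

ΣVar(i) = 1.364 + 2.359 + 1.548 + 1.469 = 6.740
Σ_{i<j} σ_ij = 3.326
σ²_total = 6.740 + 2 × 3.326 = 13.392
α = (k/(k−1))·(1 − ΣVar(i)/σ²_total) = (4/3)·(1 − 6.740/13.392) = 0.662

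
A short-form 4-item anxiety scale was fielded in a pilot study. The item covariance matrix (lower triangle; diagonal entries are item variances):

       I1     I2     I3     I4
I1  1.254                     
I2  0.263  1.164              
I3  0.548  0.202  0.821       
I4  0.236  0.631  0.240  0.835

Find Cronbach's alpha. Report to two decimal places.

ΣVar(i) = 1.254 + 1.164 + 0.821 + 0.835 = 4.074
Sum of off-diagonal covariances = 2.120
total variance = 4.074 + 2 × 2.120 = 8.314
α = (k/(k−1))·(1 − ΣVar(i)/total variance) = (4/3)·(1 − 4.074/8.314) = 0.68

α = 0.68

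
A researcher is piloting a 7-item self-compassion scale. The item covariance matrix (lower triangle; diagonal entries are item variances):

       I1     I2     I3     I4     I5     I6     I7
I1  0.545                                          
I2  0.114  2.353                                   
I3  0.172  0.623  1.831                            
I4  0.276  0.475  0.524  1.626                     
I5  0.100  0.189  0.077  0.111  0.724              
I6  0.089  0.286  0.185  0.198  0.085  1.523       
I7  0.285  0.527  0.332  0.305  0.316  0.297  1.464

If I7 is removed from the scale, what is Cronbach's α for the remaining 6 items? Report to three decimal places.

α = 0.539

Remaining items: I1, I2, I3, I4, I5, I6 (k = 6).
sum of item variances = 0.545 + 2.353 + 1.831 + 1.626 + 0.724 + 1.523 = 8.602
σ²_total = 8.602 + 2 × 3.504 = 15.610
α (item deleted) = (6/5)·(1 − 8.602/15.610) = 0.539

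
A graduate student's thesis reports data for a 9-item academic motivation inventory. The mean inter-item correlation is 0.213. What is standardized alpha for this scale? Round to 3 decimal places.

α = 0.709

Standardized α = k·r̄ / (1 + (k−1)·r̄) = 9 × 0.213 / (1 + 8 × 0.213)
  = 1.9170 / 2.7040 = 0.709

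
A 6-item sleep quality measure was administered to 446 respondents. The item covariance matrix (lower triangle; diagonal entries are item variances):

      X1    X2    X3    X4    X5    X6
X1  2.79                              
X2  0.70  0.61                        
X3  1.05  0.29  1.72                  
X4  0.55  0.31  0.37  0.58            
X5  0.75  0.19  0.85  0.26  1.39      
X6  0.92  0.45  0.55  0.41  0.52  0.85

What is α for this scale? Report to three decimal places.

α = 0.808

ΣVar(i) = 2.79 + 0.61 + 1.72 + 0.58 + 1.39 + 0.85 = 7.94
Sum of the distinct covariances = 8.17
σ²_total = 7.94 + 2 × 8.17 = 24.28
α = (k/(k−1))·(1 − ΣVar(i)/σ²_total) = (6/5)·(1 − 7.94/24.28) = 0.808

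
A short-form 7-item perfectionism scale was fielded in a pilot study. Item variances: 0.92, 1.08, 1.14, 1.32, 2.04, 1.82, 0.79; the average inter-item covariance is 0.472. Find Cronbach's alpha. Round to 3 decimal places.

sum of item variances = 0.92 + 1.08 + 1.14 + 1.32 + 2.04 + 1.82 + 0.79 = 9.11
Sum of the 21 distinct covariances = 21 × 0.472 = 9.912
total variance = sum of item variances + 2·Σcov = 9.11 + 2 × 9.912 = 28.934
α = (7/6)·(1 − 9.11/28.934) = 0.799

Cronbach's alpha = 0.799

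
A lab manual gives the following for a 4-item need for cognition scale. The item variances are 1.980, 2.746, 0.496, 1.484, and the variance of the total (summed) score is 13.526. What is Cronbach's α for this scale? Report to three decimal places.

Cronbach's α = 0.672

sum of item variances = 1.980 + 2.746 + 0.496 + 1.484 = 6.706
α = (k/(k−1))·(1 − sum of item variances/σ²_T) = (4/3)·(1 − 6.706/13.526) = 0.672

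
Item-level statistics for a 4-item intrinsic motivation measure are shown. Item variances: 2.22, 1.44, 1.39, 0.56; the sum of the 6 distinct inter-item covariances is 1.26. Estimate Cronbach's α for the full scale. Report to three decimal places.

Cronbach's α = 0.413

Σσ²ᵢ = 2.22 + 1.44 + 1.39 + 0.56 = 5.61
Sum of distinct covariances = 1.26
total variance = Σσ²ᵢ + 2·Σcov = 5.61 + 2 × 1.26 = 8.13
α = (4/3)·(1 − 5.61/8.13) = 0.413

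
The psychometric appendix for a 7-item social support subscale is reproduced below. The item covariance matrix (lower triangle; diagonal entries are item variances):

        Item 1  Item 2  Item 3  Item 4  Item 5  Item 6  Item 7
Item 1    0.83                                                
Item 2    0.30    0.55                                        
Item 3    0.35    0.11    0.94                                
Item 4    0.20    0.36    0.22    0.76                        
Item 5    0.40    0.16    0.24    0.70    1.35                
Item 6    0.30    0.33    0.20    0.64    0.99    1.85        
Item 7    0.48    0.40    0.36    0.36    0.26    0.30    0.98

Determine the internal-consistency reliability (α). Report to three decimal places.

Σσᵢ² = 0.83 + 0.55 + 0.94 + 0.76 + 1.35 + 1.85 + 0.98 = 7.26
Σ_{i<j} σ_ij = 7.66
σ²_total = 7.26 + 2 × 7.66 = 22.58
α = (k/(k−1))·(1 − Σσᵢ²/σ²_total) = (7/6)·(1 − 7.26/22.58) = 0.792

α = 0.792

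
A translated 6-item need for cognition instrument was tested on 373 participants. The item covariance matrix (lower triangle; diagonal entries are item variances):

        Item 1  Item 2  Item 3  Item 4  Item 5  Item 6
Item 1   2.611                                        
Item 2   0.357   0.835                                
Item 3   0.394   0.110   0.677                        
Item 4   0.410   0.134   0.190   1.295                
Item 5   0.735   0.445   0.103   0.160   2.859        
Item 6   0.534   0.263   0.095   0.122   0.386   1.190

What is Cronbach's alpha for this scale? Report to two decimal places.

ΣVar(i) = 2.611 + 0.835 + 0.677 + 1.295 + 2.859 + 1.190 = 9.467
Sum of the distinct covariances = 4.438
σ²_total = 9.467 + 2 × 4.438 = 18.343
α = (k/(k−1))·(1 − ΣVar(i)/σ²_total) = (6/5)·(1 − 9.467/18.343) = 0.58

Cronbach's alpha = 0.58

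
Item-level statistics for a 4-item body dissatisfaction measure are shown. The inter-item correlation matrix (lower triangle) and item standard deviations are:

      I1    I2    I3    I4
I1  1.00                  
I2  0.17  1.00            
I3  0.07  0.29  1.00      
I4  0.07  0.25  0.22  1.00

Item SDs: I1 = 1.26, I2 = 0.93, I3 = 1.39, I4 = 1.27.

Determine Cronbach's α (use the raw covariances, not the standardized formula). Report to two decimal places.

Σσ²ᵢ = 1.26² + 0.93² + 1.39² + 1.27² = 5.9975
Covariances σ_ij = r_ij · s_i · s_j:
  σ(I1,I2) = 0.17 × 1.26 × 0.93 = 0.1992
  σ(I1,I3) = 0.07 × 1.26 × 1.39 = 0.1226
  σ(I1,I4) = 0.07 × 1.26 × 1.27 = 0.1120
  σ(I2,I3) = 0.29 × 0.93 × 1.39 = 0.3749
  σ(I2,I4) = 0.25 × 0.93 × 1.27 = 0.2953
  σ(I3,I4) = 0.22 × 1.39 × 1.27 = 0.3884
σ²_T = Σσ²ᵢ + 2·Σσ_ij = 5.9975 + 2 × 1.4924 = 8.9823
α = (4/3)·(1 − 5.9975/8.9823) = 0.44

Cronbach's α = 0.44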